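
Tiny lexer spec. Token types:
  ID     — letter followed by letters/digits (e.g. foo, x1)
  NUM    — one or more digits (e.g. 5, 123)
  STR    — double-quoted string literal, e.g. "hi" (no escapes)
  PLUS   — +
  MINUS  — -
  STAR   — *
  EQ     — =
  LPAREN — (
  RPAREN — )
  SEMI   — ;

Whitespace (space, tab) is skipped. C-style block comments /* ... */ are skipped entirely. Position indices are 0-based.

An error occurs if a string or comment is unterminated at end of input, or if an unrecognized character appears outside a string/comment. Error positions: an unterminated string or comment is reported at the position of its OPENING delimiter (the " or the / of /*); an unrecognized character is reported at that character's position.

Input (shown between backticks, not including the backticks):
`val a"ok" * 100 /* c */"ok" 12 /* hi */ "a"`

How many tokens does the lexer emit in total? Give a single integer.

Answer: 8

Derivation:
pos=0: emit ID 'val' (now at pos=3)
pos=4: emit ID 'a' (now at pos=5)
pos=5: enter STRING mode
pos=5: emit STR "ok" (now at pos=9)
pos=10: emit STAR '*'
pos=12: emit NUM '100' (now at pos=15)
pos=16: enter COMMENT mode (saw '/*')
exit COMMENT mode (now at pos=23)
pos=23: enter STRING mode
pos=23: emit STR "ok" (now at pos=27)
pos=28: emit NUM '12' (now at pos=30)
pos=31: enter COMMENT mode (saw '/*')
exit COMMENT mode (now at pos=39)
pos=40: enter STRING mode
pos=40: emit STR "a" (now at pos=43)
DONE. 8 tokens: [ID, ID, STR, STAR, NUM, STR, NUM, STR]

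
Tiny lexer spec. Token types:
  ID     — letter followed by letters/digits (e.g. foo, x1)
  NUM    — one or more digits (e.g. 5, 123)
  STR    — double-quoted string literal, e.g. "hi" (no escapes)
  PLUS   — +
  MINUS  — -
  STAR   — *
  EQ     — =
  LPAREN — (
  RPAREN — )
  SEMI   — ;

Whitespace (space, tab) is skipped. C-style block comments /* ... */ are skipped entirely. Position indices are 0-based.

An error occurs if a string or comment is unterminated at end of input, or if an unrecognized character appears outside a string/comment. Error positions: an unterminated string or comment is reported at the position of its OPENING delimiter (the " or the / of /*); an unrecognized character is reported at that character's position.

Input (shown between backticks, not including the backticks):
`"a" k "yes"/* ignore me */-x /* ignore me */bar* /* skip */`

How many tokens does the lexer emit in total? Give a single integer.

Answer: 7

Derivation:
pos=0: enter STRING mode
pos=0: emit STR "a" (now at pos=3)
pos=4: emit ID 'k' (now at pos=5)
pos=6: enter STRING mode
pos=6: emit STR "yes" (now at pos=11)
pos=11: enter COMMENT mode (saw '/*')
exit COMMENT mode (now at pos=26)
pos=26: emit MINUS '-'
pos=27: emit ID 'x' (now at pos=28)
pos=29: enter COMMENT mode (saw '/*')
exit COMMENT mode (now at pos=44)
pos=44: emit ID 'bar' (now at pos=47)
pos=47: emit STAR '*'
pos=49: enter COMMENT mode (saw '/*')
exit COMMENT mode (now at pos=59)
DONE. 7 tokens: [STR, ID, STR, MINUS, ID, ID, STAR]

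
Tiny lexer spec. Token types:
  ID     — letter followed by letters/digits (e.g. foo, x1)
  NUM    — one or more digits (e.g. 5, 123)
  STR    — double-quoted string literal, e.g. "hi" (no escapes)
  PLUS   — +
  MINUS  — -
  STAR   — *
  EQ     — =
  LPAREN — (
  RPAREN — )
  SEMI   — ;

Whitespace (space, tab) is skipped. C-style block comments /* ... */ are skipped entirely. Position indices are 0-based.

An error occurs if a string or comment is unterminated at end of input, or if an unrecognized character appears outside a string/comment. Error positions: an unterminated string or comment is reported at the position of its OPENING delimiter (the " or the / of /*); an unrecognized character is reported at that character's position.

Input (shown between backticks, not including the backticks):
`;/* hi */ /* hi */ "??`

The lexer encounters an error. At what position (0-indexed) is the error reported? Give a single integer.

Answer: 19

Derivation:
pos=0: emit SEMI ';'
pos=1: enter COMMENT mode (saw '/*')
exit COMMENT mode (now at pos=9)
pos=10: enter COMMENT mode (saw '/*')
exit COMMENT mode (now at pos=18)
pos=19: enter STRING mode
pos=19: ERROR — unterminated string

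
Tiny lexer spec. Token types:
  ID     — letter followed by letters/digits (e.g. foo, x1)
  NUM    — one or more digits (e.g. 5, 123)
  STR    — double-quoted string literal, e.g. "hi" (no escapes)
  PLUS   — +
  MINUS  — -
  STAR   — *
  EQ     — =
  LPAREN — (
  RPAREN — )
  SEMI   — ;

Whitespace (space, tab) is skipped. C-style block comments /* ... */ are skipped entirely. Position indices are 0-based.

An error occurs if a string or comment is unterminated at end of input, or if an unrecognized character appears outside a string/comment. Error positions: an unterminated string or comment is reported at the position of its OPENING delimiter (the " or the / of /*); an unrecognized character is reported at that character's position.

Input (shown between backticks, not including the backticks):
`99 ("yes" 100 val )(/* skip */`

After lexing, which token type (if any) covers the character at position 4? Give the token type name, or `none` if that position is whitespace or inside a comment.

pos=0: emit NUM '99' (now at pos=2)
pos=3: emit LPAREN '('
pos=4: enter STRING mode
pos=4: emit STR "yes" (now at pos=9)
pos=10: emit NUM '100' (now at pos=13)
pos=14: emit ID 'val' (now at pos=17)
pos=18: emit RPAREN ')'
pos=19: emit LPAREN '('
pos=20: enter COMMENT mode (saw '/*')
exit COMMENT mode (now at pos=30)
DONE. 7 tokens: [NUM, LPAREN, STR, NUM, ID, RPAREN, LPAREN]
Position 4: char is '"' -> STR

Answer: STR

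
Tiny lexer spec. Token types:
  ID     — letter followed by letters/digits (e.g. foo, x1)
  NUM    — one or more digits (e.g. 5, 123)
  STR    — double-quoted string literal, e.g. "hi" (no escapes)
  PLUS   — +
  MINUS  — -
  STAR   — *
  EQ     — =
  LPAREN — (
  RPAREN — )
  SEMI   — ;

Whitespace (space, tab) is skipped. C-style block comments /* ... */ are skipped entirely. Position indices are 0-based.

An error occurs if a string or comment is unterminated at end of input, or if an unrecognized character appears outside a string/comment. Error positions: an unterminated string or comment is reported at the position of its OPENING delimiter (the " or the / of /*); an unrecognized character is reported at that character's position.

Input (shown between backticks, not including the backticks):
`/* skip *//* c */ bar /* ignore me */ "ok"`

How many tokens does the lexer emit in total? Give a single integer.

Answer: 2

Derivation:
pos=0: enter COMMENT mode (saw '/*')
exit COMMENT mode (now at pos=10)
pos=10: enter COMMENT mode (saw '/*')
exit COMMENT mode (now at pos=17)
pos=18: emit ID 'bar' (now at pos=21)
pos=22: enter COMMENT mode (saw '/*')
exit COMMENT mode (now at pos=37)
pos=38: enter STRING mode
pos=38: emit STR "ok" (now at pos=42)
DONE. 2 tokens: [ID, STR]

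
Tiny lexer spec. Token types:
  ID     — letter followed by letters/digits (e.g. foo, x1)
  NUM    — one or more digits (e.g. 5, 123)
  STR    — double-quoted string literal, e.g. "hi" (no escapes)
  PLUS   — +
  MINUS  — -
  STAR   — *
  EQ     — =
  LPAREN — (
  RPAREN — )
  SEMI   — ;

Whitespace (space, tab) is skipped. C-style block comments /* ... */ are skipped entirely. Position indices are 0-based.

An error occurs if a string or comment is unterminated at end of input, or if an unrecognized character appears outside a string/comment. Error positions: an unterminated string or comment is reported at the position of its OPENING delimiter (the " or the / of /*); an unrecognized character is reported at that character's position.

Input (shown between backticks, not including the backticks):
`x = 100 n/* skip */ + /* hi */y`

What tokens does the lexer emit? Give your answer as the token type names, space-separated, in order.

Answer: ID EQ NUM ID PLUS ID

Derivation:
pos=0: emit ID 'x' (now at pos=1)
pos=2: emit EQ '='
pos=4: emit NUM '100' (now at pos=7)
pos=8: emit ID 'n' (now at pos=9)
pos=9: enter COMMENT mode (saw '/*')
exit COMMENT mode (now at pos=19)
pos=20: emit PLUS '+'
pos=22: enter COMMENT mode (saw '/*')
exit COMMENT mode (now at pos=30)
pos=30: emit ID 'y' (now at pos=31)
DONE. 6 tokens: [ID, EQ, NUM, ID, PLUS, ID]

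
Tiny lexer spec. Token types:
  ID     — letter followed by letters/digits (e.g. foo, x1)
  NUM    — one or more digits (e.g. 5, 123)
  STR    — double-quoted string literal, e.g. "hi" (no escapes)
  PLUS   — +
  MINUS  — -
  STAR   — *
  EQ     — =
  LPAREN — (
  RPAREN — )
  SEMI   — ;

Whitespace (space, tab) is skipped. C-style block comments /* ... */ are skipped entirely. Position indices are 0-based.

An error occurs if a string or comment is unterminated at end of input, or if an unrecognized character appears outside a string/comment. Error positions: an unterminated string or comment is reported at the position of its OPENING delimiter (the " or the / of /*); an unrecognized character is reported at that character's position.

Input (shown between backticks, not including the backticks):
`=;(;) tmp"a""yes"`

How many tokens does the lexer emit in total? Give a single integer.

pos=0: emit EQ '='
pos=1: emit SEMI ';'
pos=2: emit LPAREN '('
pos=3: emit SEMI ';'
pos=4: emit RPAREN ')'
pos=6: emit ID 'tmp' (now at pos=9)
pos=9: enter STRING mode
pos=9: emit STR "a" (now at pos=12)
pos=12: enter STRING mode
pos=12: emit STR "yes" (now at pos=17)
DONE. 8 tokens: [EQ, SEMI, LPAREN, SEMI, RPAREN, ID, STR, STR]

Answer: 8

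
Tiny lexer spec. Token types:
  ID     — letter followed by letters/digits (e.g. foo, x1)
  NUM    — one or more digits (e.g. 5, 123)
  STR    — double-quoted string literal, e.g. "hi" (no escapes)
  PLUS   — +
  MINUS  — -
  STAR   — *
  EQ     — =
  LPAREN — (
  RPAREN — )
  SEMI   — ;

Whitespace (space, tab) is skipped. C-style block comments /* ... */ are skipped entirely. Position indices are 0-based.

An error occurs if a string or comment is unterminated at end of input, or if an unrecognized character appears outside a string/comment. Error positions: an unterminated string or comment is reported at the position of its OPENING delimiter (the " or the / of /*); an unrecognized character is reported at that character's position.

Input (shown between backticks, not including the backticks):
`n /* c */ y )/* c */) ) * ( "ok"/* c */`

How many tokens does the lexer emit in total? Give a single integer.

pos=0: emit ID 'n' (now at pos=1)
pos=2: enter COMMENT mode (saw '/*')
exit COMMENT mode (now at pos=9)
pos=10: emit ID 'y' (now at pos=11)
pos=12: emit RPAREN ')'
pos=13: enter COMMENT mode (saw '/*')
exit COMMENT mode (now at pos=20)
pos=20: emit RPAREN ')'
pos=22: emit RPAREN ')'
pos=24: emit STAR '*'
pos=26: emit LPAREN '('
pos=28: enter STRING mode
pos=28: emit STR "ok" (now at pos=32)
pos=32: enter COMMENT mode (saw '/*')
exit COMMENT mode (now at pos=39)
DONE. 8 tokens: [ID, ID, RPAREN, RPAREN, RPAREN, STAR, LPAREN, STR]

Answer: 8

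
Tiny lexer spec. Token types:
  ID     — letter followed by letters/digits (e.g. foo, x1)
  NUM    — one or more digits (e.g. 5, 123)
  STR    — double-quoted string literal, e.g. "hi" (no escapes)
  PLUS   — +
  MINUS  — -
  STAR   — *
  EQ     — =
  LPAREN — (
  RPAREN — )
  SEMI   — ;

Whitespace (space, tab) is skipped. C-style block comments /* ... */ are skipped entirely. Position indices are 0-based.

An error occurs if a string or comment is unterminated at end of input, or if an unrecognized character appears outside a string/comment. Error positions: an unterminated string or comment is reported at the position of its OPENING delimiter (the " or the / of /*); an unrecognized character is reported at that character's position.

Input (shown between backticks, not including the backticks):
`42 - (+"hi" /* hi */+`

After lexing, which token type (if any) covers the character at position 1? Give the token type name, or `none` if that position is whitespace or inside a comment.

pos=0: emit NUM '42' (now at pos=2)
pos=3: emit MINUS '-'
pos=5: emit LPAREN '('
pos=6: emit PLUS '+'
pos=7: enter STRING mode
pos=7: emit STR "hi" (now at pos=11)
pos=12: enter COMMENT mode (saw '/*')
exit COMMENT mode (now at pos=20)
pos=20: emit PLUS '+'
DONE. 6 tokens: [NUM, MINUS, LPAREN, PLUS, STR, PLUS]
Position 1: char is '2' -> NUM

Answer: NUM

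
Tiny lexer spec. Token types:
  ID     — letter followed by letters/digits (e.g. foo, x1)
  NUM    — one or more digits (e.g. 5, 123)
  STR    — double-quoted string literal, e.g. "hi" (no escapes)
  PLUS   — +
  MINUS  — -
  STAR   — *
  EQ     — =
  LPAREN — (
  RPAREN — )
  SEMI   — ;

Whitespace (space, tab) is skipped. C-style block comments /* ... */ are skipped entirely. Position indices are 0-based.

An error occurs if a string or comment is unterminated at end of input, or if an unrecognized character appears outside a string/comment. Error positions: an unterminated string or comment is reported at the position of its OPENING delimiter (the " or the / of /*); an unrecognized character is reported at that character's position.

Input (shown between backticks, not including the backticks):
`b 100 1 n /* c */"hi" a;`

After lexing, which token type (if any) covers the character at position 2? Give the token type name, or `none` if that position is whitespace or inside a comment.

pos=0: emit ID 'b' (now at pos=1)
pos=2: emit NUM '100' (now at pos=5)
pos=6: emit NUM '1' (now at pos=7)
pos=8: emit ID 'n' (now at pos=9)
pos=10: enter COMMENT mode (saw '/*')
exit COMMENT mode (now at pos=17)
pos=17: enter STRING mode
pos=17: emit STR "hi" (now at pos=21)
pos=22: emit ID 'a' (now at pos=23)
pos=23: emit SEMI ';'
DONE. 7 tokens: [ID, NUM, NUM, ID, STR, ID, SEMI]
Position 2: char is '1' -> NUM

Answer: NUM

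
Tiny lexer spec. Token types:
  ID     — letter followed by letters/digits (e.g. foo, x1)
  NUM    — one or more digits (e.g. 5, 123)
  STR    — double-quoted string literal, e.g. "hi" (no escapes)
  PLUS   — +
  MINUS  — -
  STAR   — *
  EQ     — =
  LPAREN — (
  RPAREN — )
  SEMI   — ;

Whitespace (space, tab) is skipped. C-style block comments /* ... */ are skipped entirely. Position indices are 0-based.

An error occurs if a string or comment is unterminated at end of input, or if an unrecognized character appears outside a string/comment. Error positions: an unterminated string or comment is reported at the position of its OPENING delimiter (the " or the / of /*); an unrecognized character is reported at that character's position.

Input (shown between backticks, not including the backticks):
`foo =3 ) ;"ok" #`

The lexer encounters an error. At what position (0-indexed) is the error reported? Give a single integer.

pos=0: emit ID 'foo' (now at pos=3)
pos=4: emit EQ '='
pos=5: emit NUM '3' (now at pos=6)
pos=7: emit RPAREN ')'
pos=9: emit SEMI ';'
pos=10: enter STRING mode
pos=10: emit STR "ok" (now at pos=14)
pos=15: ERROR — unrecognized char '#'

Answer: 15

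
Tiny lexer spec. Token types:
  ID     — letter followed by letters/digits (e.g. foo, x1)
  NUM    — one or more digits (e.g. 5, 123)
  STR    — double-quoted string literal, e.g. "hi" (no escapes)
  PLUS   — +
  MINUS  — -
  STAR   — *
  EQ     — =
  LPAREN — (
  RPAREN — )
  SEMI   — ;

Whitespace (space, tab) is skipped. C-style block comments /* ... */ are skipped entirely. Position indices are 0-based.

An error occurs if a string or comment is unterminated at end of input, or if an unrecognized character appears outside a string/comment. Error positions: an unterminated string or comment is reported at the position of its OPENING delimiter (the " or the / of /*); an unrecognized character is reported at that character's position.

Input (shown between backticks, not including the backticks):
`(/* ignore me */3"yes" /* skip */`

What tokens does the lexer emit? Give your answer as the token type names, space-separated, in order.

Answer: LPAREN NUM STR

Derivation:
pos=0: emit LPAREN '('
pos=1: enter COMMENT mode (saw '/*')
exit COMMENT mode (now at pos=16)
pos=16: emit NUM '3' (now at pos=17)
pos=17: enter STRING mode
pos=17: emit STR "yes" (now at pos=22)
pos=23: enter COMMENT mode (saw '/*')
exit COMMENT mode (now at pos=33)
DONE. 3 tokens: [LPAREN, NUM, STR]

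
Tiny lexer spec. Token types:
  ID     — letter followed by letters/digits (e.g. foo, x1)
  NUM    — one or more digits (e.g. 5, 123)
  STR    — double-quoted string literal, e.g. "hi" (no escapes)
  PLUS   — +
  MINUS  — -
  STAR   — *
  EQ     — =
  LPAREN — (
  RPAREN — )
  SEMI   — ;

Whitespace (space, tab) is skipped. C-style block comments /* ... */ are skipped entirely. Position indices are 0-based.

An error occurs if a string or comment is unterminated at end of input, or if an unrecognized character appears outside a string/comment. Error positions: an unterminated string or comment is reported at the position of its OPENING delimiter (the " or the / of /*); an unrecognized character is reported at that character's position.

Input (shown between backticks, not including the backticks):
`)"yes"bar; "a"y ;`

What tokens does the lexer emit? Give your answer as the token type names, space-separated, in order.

Answer: RPAREN STR ID SEMI STR ID SEMI

Derivation:
pos=0: emit RPAREN ')'
pos=1: enter STRING mode
pos=1: emit STR "yes" (now at pos=6)
pos=6: emit ID 'bar' (now at pos=9)
pos=9: emit SEMI ';'
pos=11: enter STRING mode
pos=11: emit STR "a" (now at pos=14)
pos=14: emit ID 'y' (now at pos=15)
pos=16: emit SEMI ';'
DONE. 7 tokens: [RPAREN, STR, ID, SEMI, STR, ID, SEMI]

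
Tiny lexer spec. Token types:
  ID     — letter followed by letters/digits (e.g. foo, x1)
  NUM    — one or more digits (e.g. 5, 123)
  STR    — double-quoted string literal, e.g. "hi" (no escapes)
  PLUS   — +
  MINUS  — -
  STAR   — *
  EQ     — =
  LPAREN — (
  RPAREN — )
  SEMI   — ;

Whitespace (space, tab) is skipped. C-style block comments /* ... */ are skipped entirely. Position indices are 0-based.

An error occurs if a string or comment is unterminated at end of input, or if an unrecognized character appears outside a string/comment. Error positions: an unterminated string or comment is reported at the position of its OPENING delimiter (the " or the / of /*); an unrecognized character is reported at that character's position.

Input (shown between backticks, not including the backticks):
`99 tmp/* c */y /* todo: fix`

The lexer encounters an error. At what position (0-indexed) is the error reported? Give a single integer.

pos=0: emit NUM '99' (now at pos=2)
pos=3: emit ID 'tmp' (now at pos=6)
pos=6: enter COMMENT mode (saw '/*')
exit COMMENT mode (now at pos=13)
pos=13: emit ID 'y' (now at pos=14)
pos=15: enter COMMENT mode (saw '/*')
pos=15: ERROR — unterminated comment (reached EOF)

Answer: 15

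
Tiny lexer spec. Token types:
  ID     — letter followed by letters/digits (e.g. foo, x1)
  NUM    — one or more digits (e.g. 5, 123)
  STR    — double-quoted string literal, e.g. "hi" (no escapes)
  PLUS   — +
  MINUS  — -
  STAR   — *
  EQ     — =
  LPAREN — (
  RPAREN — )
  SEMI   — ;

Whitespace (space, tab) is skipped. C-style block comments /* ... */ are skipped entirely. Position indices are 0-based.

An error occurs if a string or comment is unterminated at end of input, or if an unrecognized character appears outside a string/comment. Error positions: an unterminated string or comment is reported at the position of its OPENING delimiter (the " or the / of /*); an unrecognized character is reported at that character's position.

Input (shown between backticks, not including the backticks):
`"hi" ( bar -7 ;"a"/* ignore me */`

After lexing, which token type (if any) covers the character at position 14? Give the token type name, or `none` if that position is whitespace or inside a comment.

Answer: SEMI

Derivation:
pos=0: enter STRING mode
pos=0: emit STR "hi" (now at pos=4)
pos=5: emit LPAREN '('
pos=7: emit ID 'bar' (now at pos=10)
pos=11: emit MINUS '-'
pos=12: emit NUM '7' (now at pos=13)
pos=14: emit SEMI ';'
pos=15: enter STRING mode
pos=15: emit STR "a" (now at pos=18)
pos=18: enter COMMENT mode (saw '/*')
exit COMMENT mode (now at pos=33)
DONE. 7 tokens: [STR, LPAREN, ID, MINUS, NUM, SEMI, STR]
Position 14: char is ';' -> SEMI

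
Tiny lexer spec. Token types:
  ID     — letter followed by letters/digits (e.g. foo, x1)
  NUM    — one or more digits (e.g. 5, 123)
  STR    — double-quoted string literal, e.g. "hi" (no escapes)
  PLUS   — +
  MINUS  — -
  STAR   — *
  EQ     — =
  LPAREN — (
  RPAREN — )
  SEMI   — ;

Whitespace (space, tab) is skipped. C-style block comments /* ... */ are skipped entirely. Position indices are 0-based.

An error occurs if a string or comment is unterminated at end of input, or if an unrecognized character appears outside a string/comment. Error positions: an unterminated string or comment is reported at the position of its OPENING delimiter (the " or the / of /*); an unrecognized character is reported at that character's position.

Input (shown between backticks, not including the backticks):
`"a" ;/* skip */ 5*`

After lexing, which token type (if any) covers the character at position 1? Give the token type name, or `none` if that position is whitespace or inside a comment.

Answer: STR

Derivation:
pos=0: enter STRING mode
pos=0: emit STR "a" (now at pos=3)
pos=4: emit SEMI ';'
pos=5: enter COMMENT mode (saw '/*')
exit COMMENT mode (now at pos=15)
pos=16: emit NUM '5' (now at pos=17)
pos=17: emit STAR '*'
DONE. 4 tokens: [STR, SEMI, NUM, STAR]
Position 1: char is 'a' -> STR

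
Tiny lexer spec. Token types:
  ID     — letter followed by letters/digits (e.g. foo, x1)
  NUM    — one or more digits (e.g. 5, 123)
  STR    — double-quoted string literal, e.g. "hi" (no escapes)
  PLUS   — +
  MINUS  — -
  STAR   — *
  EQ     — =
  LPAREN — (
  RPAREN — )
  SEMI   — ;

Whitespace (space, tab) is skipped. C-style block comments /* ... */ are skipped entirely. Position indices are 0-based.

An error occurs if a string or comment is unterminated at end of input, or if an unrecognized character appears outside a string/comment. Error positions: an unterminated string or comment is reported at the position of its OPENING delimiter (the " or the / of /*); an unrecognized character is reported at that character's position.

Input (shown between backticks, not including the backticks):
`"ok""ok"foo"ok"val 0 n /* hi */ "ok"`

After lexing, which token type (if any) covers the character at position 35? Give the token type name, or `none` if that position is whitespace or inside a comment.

pos=0: enter STRING mode
pos=0: emit STR "ok" (now at pos=4)
pos=4: enter STRING mode
pos=4: emit STR "ok" (now at pos=8)
pos=8: emit ID 'foo' (now at pos=11)
pos=11: enter STRING mode
pos=11: emit STR "ok" (now at pos=15)
pos=15: emit ID 'val' (now at pos=18)
pos=19: emit NUM '0' (now at pos=20)
pos=21: emit ID 'n' (now at pos=22)
pos=23: enter COMMENT mode (saw '/*')
exit COMMENT mode (now at pos=31)
pos=32: enter STRING mode
pos=32: emit STR "ok" (now at pos=36)
DONE. 8 tokens: [STR, STR, ID, STR, ID, NUM, ID, STR]
Position 35: char is '"' -> STR

Answer: STR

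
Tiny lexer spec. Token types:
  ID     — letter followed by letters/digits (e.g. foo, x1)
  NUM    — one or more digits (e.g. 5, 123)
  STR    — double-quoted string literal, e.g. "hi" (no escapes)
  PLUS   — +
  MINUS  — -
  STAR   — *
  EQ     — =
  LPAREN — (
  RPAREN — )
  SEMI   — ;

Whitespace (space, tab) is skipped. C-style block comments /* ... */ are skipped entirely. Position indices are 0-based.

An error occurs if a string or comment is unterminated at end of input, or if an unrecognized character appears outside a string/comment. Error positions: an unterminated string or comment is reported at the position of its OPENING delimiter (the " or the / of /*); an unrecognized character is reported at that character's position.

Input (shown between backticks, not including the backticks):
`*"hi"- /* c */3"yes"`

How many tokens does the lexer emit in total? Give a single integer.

pos=0: emit STAR '*'
pos=1: enter STRING mode
pos=1: emit STR "hi" (now at pos=5)
pos=5: emit MINUS '-'
pos=7: enter COMMENT mode (saw '/*')
exit COMMENT mode (now at pos=14)
pos=14: emit NUM '3' (now at pos=15)
pos=15: enter STRING mode
pos=15: emit STR "yes" (now at pos=20)
DONE. 5 tokens: [STAR, STR, MINUS, NUM, STR]

Answer: 5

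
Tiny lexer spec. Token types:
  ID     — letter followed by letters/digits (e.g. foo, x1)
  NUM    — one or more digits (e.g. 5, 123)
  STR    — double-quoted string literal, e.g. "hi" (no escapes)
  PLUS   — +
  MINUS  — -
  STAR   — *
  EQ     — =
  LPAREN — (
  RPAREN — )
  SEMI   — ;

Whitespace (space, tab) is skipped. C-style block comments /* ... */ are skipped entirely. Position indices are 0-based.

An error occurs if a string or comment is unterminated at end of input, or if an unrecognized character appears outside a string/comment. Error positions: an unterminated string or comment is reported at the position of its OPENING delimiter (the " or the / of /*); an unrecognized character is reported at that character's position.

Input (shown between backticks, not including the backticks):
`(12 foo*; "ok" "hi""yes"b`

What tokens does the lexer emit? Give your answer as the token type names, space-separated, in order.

Answer: LPAREN NUM ID STAR SEMI STR STR STR ID

Derivation:
pos=0: emit LPAREN '('
pos=1: emit NUM '12' (now at pos=3)
pos=4: emit ID 'foo' (now at pos=7)
pos=7: emit STAR '*'
pos=8: emit SEMI ';'
pos=10: enter STRING mode
pos=10: emit STR "ok" (now at pos=14)
pos=15: enter STRING mode
pos=15: emit STR "hi" (now at pos=19)
pos=19: enter STRING mode
pos=19: emit STR "yes" (now at pos=24)
pos=24: emit ID 'b' (now at pos=25)
DONE. 9 tokens: [LPAREN, NUM, ID, STAR, SEMI, STR, STR, STR, ID]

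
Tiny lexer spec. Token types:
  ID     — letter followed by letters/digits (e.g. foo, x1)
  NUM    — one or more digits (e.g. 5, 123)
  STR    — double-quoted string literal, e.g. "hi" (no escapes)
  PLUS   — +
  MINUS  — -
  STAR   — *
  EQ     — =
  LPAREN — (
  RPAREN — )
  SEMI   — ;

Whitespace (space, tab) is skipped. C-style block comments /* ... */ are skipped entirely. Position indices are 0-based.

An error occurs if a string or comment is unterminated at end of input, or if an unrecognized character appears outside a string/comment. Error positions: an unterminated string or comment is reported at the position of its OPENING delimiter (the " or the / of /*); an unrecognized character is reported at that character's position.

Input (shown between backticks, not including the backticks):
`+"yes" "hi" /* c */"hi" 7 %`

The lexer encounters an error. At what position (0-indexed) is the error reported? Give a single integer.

Answer: 26

Derivation:
pos=0: emit PLUS '+'
pos=1: enter STRING mode
pos=1: emit STR "yes" (now at pos=6)
pos=7: enter STRING mode
pos=7: emit STR "hi" (now at pos=11)
pos=12: enter COMMENT mode (saw '/*')
exit COMMENT mode (now at pos=19)
pos=19: enter STRING mode
pos=19: emit STR "hi" (now at pos=23)
pos=24: emit NUM '7' (now at pos=25)
pos=26: ERROR — unrecognized char '%'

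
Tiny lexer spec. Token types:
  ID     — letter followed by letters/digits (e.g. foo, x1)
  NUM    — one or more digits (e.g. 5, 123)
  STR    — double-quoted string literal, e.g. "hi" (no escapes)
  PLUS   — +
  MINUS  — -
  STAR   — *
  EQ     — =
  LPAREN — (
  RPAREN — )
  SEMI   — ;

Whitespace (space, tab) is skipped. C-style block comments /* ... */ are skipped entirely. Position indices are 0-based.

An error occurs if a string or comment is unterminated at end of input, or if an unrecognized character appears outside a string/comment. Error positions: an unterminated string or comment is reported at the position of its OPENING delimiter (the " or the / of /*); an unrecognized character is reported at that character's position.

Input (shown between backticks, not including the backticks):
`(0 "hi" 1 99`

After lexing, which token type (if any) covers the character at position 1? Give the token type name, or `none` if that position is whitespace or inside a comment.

pos=0: emit LPAREN '('
pos=1: emit NUM '0' (now at pos=2)
pos=3: enter STRING mode
pos=3: emit STR "hi" (now at pos=7)
pos=8: emit NUM '1' (now at pos=9)
pos=10: emit NUM '99' (now at pos=12)
DONE. 5 tokens: [LPAREN, NUM, STR, NUM, NUM]
Position 1: char is '0' -> NUM

Answer: NUM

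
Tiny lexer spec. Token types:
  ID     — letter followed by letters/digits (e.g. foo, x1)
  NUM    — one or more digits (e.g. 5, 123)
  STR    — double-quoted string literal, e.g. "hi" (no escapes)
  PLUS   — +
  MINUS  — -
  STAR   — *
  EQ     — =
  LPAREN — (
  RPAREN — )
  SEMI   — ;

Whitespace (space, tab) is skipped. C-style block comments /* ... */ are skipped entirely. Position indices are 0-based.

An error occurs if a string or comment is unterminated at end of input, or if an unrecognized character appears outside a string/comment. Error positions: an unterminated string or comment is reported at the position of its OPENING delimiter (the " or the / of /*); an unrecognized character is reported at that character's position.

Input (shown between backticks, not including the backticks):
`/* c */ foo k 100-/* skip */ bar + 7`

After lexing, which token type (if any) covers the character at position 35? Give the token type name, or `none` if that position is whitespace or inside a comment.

Answer: NUM

Derivation:
pos=0: enter COMMENT mode (saw '/*')
exit COMMENT mode (now at pos=7)
pos=8: emit ID 'foo' (now at pos=11)
pos=12: emit ID 'k' (now at pos=13)
pos=14: emit NUM '100' (now at pos=17)
pos=17: emit MINUS '-'
pos=18: enter COMMENT mode (saw '/*')
exit COMMENT mode (now at pos=28)
pos=29: emit ID 'bar' (now at pos=32)
pos=33: emit PLUS '+'
pos=35: emit NUM '7' (now at pos=36)
DONE. 7 tokens: [ID, ID, NUM, MINUS, ID, PLUS, NUM]
Position 35: char is '7' -> NUM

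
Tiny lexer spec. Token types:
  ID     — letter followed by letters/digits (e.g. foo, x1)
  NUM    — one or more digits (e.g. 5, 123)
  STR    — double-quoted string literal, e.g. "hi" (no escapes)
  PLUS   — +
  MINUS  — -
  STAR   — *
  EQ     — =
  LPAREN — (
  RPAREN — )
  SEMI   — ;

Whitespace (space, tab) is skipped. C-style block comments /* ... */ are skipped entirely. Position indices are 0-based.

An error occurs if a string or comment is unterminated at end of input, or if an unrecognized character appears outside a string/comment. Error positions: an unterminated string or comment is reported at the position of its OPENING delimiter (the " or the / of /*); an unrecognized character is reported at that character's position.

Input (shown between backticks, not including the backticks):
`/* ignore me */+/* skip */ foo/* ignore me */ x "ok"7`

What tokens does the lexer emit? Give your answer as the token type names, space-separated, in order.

pos=0: enter COMMENT mode (saw '/*')
exit COMMENT mode (now at pos=15)
pos=15: emit PLUS '+'
pos=16: enter COMMENT mode (saw '/*')
exit COMMENT mode (now at pos=26)
pos=27: emit ID 'foo' (now at pos=30)
pos=30: enter COMMENT mode (saw '/*')
exit COMMENT mode (now at pos=45)
pos=46: emit ID 'x' (now at pos=47)
pos=48: enter STRING mode
pos=48: emit STR "ok" (now at pos=52)
pos=52: emit NUM '7' (now at pos=53)
DONE. 5 tokens: [PLUS, ID, ID, STR, NUM]

Answer: PLUS ID ID STR NUM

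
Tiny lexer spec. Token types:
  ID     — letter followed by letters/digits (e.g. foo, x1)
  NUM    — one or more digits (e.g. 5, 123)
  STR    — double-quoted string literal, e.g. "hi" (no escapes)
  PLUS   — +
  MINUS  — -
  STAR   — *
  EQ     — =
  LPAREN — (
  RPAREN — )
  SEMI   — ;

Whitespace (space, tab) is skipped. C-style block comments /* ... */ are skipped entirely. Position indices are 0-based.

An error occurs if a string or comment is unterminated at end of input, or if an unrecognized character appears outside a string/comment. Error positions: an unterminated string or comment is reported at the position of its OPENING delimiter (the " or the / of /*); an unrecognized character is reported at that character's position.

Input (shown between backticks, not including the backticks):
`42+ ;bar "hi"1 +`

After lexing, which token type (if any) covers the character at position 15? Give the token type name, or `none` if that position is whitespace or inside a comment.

Answer: PLUS

Derivation:
pos=0: emit NUM '42' (now at pos=2)
pos=2: emit PLUS '+'
pos=4: emit SEMI ';'
pos=5: emit ID 'bar' (now at pos=8)
pos=9: enter STRING mode
pos=9: emit STR "hi" (now at pos=13)
pos=13: emit NUM '1' (now at pos=14)
pos=15: emit PLUS '+'
DONE. 7 tokens: [NUM, PLUS, SEMI, ID, STR, NUM, PLUS]
Position 15: char is '+' -> PLUS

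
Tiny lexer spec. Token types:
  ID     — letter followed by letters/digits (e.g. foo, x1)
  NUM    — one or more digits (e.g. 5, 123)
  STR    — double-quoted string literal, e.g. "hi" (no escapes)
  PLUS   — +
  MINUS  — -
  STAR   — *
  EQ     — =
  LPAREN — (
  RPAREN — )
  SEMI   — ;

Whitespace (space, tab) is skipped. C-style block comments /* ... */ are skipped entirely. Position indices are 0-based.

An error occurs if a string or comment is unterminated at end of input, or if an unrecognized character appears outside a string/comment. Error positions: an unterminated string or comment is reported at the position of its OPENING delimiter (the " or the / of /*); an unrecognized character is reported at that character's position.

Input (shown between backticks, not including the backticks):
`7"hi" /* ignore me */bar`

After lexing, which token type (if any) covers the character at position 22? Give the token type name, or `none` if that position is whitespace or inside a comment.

Answer: ID

Derivation:
pos=0: emit NUM '7' (now at pos=1)
pos=1: enter STRING mode
pos=1: emit STR "hi" (now at pos=5)
pos=6: enter COMMENT mode (saw '/*')
exit COMMENT mode (now at pos=21)
pos=21: emit ID 'bar' (now at pos=24)
DONE. 3 tokens: [NUM, STR, ID]
Position 22: char is 'a' -> ID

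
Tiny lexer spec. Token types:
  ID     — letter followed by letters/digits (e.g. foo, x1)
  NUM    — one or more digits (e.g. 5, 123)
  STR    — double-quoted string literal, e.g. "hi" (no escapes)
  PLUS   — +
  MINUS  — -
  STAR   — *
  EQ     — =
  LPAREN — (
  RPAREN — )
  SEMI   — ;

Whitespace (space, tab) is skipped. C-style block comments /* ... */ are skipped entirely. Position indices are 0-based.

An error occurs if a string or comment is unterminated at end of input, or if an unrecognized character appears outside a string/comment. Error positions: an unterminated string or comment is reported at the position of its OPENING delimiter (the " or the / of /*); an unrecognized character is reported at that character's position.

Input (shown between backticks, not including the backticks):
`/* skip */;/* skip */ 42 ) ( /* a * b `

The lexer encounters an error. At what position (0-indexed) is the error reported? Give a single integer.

pos=0: enter COMMENT mode (saw '/*')
exit COMMENT mode (now at pos=10)
pos=10: emit SEMI ';'
pos=11: enter COMMENT mode (saw '/*')
exit COMMENT mode (now at pos=21)
pos=22: emit NUM '42' (now at pos=24)
pos=25: emit RPAREN ')'
pos=27: emit LPAREN '('
pos=29: enter COMMENT mode (saw '/*')
pos=29: ERROR — unterminated comment (reached EOF)

Answer: 29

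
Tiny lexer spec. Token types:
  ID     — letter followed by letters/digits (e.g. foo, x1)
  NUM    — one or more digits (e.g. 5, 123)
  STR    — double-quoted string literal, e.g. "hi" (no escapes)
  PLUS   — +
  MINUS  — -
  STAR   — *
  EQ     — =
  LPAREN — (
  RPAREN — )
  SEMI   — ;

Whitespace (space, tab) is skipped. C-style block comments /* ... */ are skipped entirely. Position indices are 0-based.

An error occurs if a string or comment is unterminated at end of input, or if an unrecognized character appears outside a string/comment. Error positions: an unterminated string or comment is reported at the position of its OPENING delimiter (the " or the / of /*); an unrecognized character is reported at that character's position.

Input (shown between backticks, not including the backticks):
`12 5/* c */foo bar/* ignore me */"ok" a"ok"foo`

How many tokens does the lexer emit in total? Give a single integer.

Answer: 8

Derivation:
pos=0: emit NUM '12' (now at pos=2)
pos=3: emit NUM '5' (now at pos=4)
pos=4: enter COMMENT mode (saw '/*')
exit COMMENT mode (now at pos=11)
pos=11: emit ID 'foo' (now at pos=14)
pos=15: emit ID 'bar' (now at pos=18)
pos=18: enter COMMENT mode (saw '/*')
exit COMMENT mode (now at pos=33)
pos=33: enter STRING mode
pos=33: emit STR "ok" (now at pos=37)
pos=38: emit ID 'a' (now at pos=39)
pos=39: enter STRING mode
pos=39: emit STR "ok" (now at pos=43)
pos=43: emit ID 'foo' (now at pos=46)
DONE. 8 tokens: [NUM, NUM, ID, ID, STR, ID, STR, ID]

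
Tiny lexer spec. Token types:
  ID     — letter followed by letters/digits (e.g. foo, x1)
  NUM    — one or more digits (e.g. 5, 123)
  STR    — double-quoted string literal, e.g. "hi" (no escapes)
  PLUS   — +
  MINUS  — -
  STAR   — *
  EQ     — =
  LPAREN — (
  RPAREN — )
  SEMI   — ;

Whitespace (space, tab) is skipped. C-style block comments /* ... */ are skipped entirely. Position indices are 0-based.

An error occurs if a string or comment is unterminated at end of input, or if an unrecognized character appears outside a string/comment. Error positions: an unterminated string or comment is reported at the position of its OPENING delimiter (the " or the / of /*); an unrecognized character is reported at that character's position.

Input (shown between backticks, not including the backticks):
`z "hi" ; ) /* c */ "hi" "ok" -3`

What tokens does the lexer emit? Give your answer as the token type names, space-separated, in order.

Answer: ID STR SEMI RPAREN STR STR MINUS NUM

Derivation:
pos=0: emit ID 'z' (now at pos=1)
pos=2: enter STRING mode
pos=2: emit STR "hi" (now at pos=6)
pos=7: emit SEMI ';'
pos=9: emit RPAREN ')'
pos=11: enter COMMENT mode (saw '/*')
exit COMMENT mode (now at pos=18)
pos=19: enter STRING mode
pos=19: emit STR "hi" (now at pos=23)
pos=24: enter STRING mode
pos=24: emit STR "ok" (now at pos=28)
pos=29: emit MINUS '-'
pos=30: emit NUM '3' (now at pos=31)
DONE. 8 tokens: [ID, STR, SEMI, RPAREN, STR, STR, MINUS, NUM]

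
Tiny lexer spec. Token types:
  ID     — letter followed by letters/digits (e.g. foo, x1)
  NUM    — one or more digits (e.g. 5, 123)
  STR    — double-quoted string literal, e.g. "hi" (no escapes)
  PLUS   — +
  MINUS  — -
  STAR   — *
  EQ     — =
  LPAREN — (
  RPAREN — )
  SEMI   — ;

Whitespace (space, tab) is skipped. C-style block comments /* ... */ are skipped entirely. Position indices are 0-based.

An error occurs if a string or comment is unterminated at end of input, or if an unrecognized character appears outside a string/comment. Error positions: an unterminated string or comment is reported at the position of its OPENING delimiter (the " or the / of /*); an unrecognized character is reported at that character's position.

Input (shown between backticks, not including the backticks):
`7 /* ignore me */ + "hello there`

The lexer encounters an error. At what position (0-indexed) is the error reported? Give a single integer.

pos=0: emit NUM '7' (now at pos=1)
pos=2: enter COMMENT mode (saw '/*')
exit COMMENT mode (now at pos=17)
pos=18: emit PLUS '+'
pos=20: enter STRING mode
pos=20: ERROR — unterminated string

Answer: 20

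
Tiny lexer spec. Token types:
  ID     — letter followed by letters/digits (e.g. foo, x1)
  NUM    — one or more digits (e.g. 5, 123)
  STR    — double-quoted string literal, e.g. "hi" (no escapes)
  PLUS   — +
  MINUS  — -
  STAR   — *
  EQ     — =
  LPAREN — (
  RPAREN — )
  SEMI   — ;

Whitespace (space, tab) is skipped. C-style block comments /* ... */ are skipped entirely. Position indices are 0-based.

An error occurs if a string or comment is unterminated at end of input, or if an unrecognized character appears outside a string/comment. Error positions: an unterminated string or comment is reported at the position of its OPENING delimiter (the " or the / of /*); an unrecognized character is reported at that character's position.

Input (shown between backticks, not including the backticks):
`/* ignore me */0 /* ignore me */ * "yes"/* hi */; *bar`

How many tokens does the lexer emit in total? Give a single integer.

Answer: 6

Derivation:
pos=0: enter COMMENT mode (saw '/*')
exit COMMENT mode (now at pos=15)
pos=15: emit NUM '0' (now at pos=16)
pos=17: enter COMMENT mode (saw '/*')
exit COMMENT mode (now at pos=32)
pos=33: emit STAR '*'
pos=35: enter STRING mode
pos=35: emit STR "yes" (now at pos=40)
pos=40: enter COMMENT mode (saw '/*')
exit COMMENT mode (now at pos=48)
pos=48: emit SEMI ';'
pos=50: emit STAR '*'
pos=51: emit ID 'bar' (now at pos=54)
DONE. 6 tokens: [NUM, STAR, STR, SEMI, STAR, ID]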